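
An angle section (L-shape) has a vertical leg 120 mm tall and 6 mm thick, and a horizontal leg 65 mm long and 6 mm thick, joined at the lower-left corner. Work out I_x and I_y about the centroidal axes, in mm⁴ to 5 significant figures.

Treat the section as a set of non-overlapping primitives; coordinates are from the bounding-box lower-left.
Vertical leg: 6 × 120, A = 720 mm², y = 60 mm, Ī = 864 000 mm⁴.
Horizontal leg (remainder): 59 × 6, A = 354 mm², y = 3 mm, Ī = 1 062 mm⁴.
Centroid: ȳ = ΣA·y / ΣA = 41.21229 mm.
Transfer each piece to the centroidal x-axis using Ī + A·d² with d = y − 41.21229:
  vertical leg: d = 18.78771 mm → contributes +1 118 144 mm⁴
  horizontal leg (remainder): d = -38.21229 mm → contributes +517965.4 mm⁴
Total I = 1 636 110 mm⁴.
For the y-axis: x̄ = 13.71229 mm.
Repeating about the centroidal y-axis gives I_y = 355517.1 mm⁴.

I_x ≈ 1.6361 × 10⁶ mm⁴, I_y ≈ 3.5552 × 10⁵ mm⁴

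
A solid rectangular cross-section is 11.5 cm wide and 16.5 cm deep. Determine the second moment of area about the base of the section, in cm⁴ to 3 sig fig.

The section: 11.5 × 16.5, A = 189.75 cm², y = 8.25 cm, Ī = 4 305 cm⁴.
Transfer it to the bottom edge using Ī + A·d² with d = y − 0:
  the section: d = 8.25 cm → contributes +17 220 cm⁴
Total I = 17 220 cm⁴.

I_base ≈ 1.72 × 10⁴ cm⁴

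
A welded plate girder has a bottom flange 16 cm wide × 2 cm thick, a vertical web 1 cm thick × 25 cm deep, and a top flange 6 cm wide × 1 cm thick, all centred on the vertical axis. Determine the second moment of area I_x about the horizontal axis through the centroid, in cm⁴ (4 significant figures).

Break the section into simple shapes (no overlaps), measuring from the bottom-left corner of the bounding box.
Bottom plate: 16 × 2, A = 32 cm², y = 1 cm, Ī = 10.6667 cm⁴.
Web plate: 1 × 25, A = 25 cm², y = 14.5 cm, Ī = 1302.08 cm⁴.
Top plate: 6 × 1, A = 6 cm², y = 27.5 cm, Ī = 0.5 cm⁴.
Centroid: ȳ = ΣA·y / ΣA = 8.88095 cm.
Transfer each piece to the horizontal axis through the centroid using Ī + A·d² with d = y − 8.88095:
  bottom plate: d = -7.88095 cm → contributes +1998.17 cm⁴
  web plate: d = 5.61905 cm → contributes +2091.43 cm⁴
  top plate: d = 18.619 cm → contributes +2080.51 cm⁴
Total I = 6170.11 cm⁴.

I_x ≈ 6170 cm⁴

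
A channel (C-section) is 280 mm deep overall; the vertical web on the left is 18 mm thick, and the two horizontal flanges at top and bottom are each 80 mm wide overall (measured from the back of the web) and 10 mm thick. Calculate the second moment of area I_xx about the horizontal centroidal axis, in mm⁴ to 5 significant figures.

I_xx ≈ 5.5537 × 10⁷ mm⁴

Decompose the section into non-overlapping parts with the origin at the bottom-left of its bounding rectangle.
Web: 18 × 280, A = 5 040 mm², y = 140 mm, Ī = 32 928 000 mm⁴.
Top flange (beyond web): 62 × 10, A = 620 mm², y = 275 mm, Ī = 5166.667 mm⁴.
Bottom flange (beyond web): 62 × 10, A = 620 mm², y = 5 mm, Ī = 5166.667 mm⁴.
By symmetry the centroid is at mid-height, ȳ = 140 mm.
Transfer each piece to the horizontal centroidal axis using Ī + A·d² with d = y − 140:
  web: d = 0 mm → contributes +32 928 000 mm⁴
  top flange (beyond web): d = 135 mm → contributes +11 304 667 mm⁴
  bottom flange (beyond web): d = -135 mm → contributes +11 304 667 mm⁴
Total I = 55 537 333 mm⁴.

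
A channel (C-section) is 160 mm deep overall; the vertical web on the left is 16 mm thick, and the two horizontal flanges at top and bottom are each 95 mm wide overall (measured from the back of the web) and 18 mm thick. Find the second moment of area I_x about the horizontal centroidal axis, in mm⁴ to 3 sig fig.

I_x ≈ 1.99 × 10⁷ mm⁴

Split into non-overlapping primitives; take the origin at the lower-left of the bounding box.
Web: 16 × 160, A = 2 560 mm², y = 80 mm, Ī = 5 461 333 mm⁴.
Top flange (beyond web): 79 × 18, A = 1 422 mm², y = 151 mm, Ī = 38 394 mm⁴.
Bottom flange (beyond web): 79 × 18, A = 1 422 mm², y = 9 mm, Ī = 38 394 mm⁴.
By symmetry the centroid is at mid-height, ȳ = 80 mm.
Transfer each piece to the horizontal centroidal axis using Ī + A·d² with d = y − 80:
  web: d = 0 mm → contributes +5 461 333 mm⁴
  top flange (beyond web): d = 71 mm → contributes +7 206 696 mm⁴
  bottom flange (beyond web): d = -71 mm → contributes +7 206 696 mm⁴
Total I = 19 874 725 mm⁴.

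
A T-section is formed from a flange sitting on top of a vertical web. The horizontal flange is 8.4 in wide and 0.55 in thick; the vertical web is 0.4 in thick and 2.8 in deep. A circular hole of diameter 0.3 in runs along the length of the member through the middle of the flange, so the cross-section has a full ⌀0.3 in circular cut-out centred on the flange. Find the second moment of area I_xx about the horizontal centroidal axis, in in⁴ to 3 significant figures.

I_xx ≈ 3.37 in⁴

Split into non-overlapping primitives; take the origin at the lower-left of the bounding box.
Flange: 8.4 × 0.55, A = 4.62 in², y = 3.075 in, Ī = 0.11646 in⁴.
Web: 0.4 × 2.8, A = 1.12 in², y = 1.4 in, Ī = 0.73173 in⁴.
Hole (subtracted): ⌀0.3, A = 0.070686 in², y = 3.075 in, Ī = 0.00039761 in⁴.
Centroid: ȳ = ΣA·y / ΣA = 2.7441 in.
Transfer each piece to the horizontal centroidal axis using Ī + A·d² with d = y − 2.7441:
  flange: d = 0.3309 in → contributes +0.62234 in⁴
  web: d = -1.3441 in → contributes +2.7551 in⁴
  hole: d = 0.3309 in → contributes −0.0081375 in⁴
Total I = 3.3693 in⁴.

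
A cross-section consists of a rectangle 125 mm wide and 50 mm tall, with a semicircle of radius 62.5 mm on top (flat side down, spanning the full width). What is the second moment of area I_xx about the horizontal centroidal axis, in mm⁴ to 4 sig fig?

Split into non-overlapping primitives; take the origin at the lower-left of the bounding box.
Rectangular body: 125 × 50, A = 6 250 mm², y = 25 mm, Ī = 1 302 083 mm⁴.
Semicircular cap: semicircle r = 62.5, A = 6135.92 mm², y = 76.5258 mm, Ī = 1 674 758 mm⁴.
Centroid: ȳ = ΣA·y / ΣA = 50.5256 mm.
Transfer each piece to the horizontal centroidal axis using Ī + A·d² with d = y − 50.5256:
  rectangular body: d = -25.5256 mm → contributes +5 374 320 mm⁴
  semicircular cap: d = 26.0002 mm → contributes +5 822 704 mm⁴
Total I = 11 197 024 mm⁴.

I_xx ≈ 1.120 × 10⁷ mm⁴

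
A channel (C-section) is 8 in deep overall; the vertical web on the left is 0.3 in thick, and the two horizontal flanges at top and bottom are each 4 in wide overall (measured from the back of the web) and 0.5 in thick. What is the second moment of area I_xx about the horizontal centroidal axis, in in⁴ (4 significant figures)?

Split into non-overlapping primitives; take the origin at the lower-left of the bounding box.
Web: 0.3 × 8, A = 2.4 in², y = 4 in, Ī = 12.8 in⁴.
Top flange (beyond web): 3.7 × 0.5, A = 1.85 in², y = 7.75 in, Ī = 0.0385417 in⁴.
Bottom flange (beyond web): 3.7 × 0.5, A = 1.85 in², y = 0.25 in, Ī = 0.0385417 in⁴.
By symmetry the centroid is at mid-height, ȳ = 4 in.
Transfer each piece to the horizontal centroidal axis using Ī + A·d² with d = y − 4:
  web: d = 0 in → contributes +12.8 in⁴
  top flange (beyond web): d = 3.75 in → contributes +26.0542 in⁴
  bottom flange (beyond web): d = -3.75 in → contributes +26.0542 in⁴
Total I = 64.9083 in⁴.

I_xx ≈ 64.91 in⁴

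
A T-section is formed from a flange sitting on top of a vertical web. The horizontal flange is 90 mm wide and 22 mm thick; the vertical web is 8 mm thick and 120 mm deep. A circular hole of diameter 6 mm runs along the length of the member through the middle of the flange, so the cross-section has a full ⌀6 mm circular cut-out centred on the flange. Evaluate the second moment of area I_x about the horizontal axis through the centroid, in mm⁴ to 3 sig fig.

Split into non-overlapping primitives; take the origin at the lower-left of the bounding box.
Flange: 90 × 22, A = 1 980 mm², y = 131 mm, Ī = 79 860 mm⁴.
Web: 8 × 120, A = 960 mm², y = 60 mm, Ī = 1 152 000 mm⁴.
Hole (subtracted): ⌀6, A = 28.274 mm², y = 131 mm, Ī = 63.617 mm⁴.
Centroid: ȳ = ΣA·y / ΣA = 107.59 mm.
Transfer each piece to the horizontal axis through the centroid using Ī + A·d² with d = y − 107.59:
  flange: d = 23.409 mm → contributes +1 164 844 mm⁴
  web: d = -47.591 mm → contributes +3 326 326 mm⁴
  hole: d = 23.409 mm → contributes −15 557 mm⁴
Total I = 4 475 613 mm⁴.

I_x ≈ 4.48 × 10⁶ mm⁴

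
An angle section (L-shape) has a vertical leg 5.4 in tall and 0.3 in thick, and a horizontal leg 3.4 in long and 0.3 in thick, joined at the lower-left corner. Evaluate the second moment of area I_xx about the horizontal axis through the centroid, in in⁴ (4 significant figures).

Split into non-overlapping primitives; take the origin at the lower-left of the bounding box.
Vertical leg: 0.3 × 5.4, A = 1.62 in², y = 2.7 in, Ī = 3.9366 in⁴.
Horizontal leg (remainder): 3.1 × 0.3, A = 0.93 in², y = 0.15 in, Ī = 0.006975 in⁴.
Centroid: ȳ = ΣA·y / ΣA = 1.77 in.
Transfer each piece to the horizontal axis through the centroid using Ī + A·d² with d = y − 1.77:
  vertical leg: d = 0.93 in → contributes +5.33774 in⁴
  horizontal leg (remainder): d = -1.62 in → contributes +2.44767 in⁴
Total I = 7.78541 in⁴.

I_xx ≈ 7.785 in⁴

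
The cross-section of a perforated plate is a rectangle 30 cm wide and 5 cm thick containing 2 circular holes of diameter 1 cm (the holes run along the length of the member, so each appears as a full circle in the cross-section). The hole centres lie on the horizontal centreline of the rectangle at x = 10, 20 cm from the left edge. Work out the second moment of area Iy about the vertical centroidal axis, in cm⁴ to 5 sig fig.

Iy ≈ 1.1211 × 10⁴ cm⁴

Treat the section as a set of non-overlapping primitives; coordinates are from the bounding-box lower-left.
Plate: 30 × 5, A = 150 cm², x = 15 cm, Ī = 11 250 cm⁴.
Hole 1 (subtracted): ⌀1, A = 0.7853982 cm², x = 10 cm, Ī = 0.04908739 cm⁴.
Hole 2 (subtracted): ⌀1, A = 0.7853982 cm², x = 20 cm, Ī = 0.04908739 cm⁴.
By symmetry the centroid is at mid-width, x̄ = 15 cm.
Transfer each piece to the vertical centroidal axis using Ī + A·d² with d = x − 15:
  plate: d = 0 cm → contributes +11 250 cm⁴
  hole 1: d = -5 cm → contributes −19.68404 cm⁴
  hole 2: d = 5 cm → contributes −19.68404 cm⁴
Total I = 11210.63 cm⁴.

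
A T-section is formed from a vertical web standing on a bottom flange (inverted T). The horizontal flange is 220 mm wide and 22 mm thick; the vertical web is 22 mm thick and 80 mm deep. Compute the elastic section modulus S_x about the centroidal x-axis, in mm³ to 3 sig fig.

Break the section into simple shapes (no overlaps), measuring from the bottom-left corner of the bounding box.
Flange: 220 × 22, A = 4 840 mm², y = 11 mm, Ī = 195 213 mm⁴.
Web: 22 × 80, A = 1 760 mm², y = 62 mm, Ī = 938 667 mm⁴.
Centroid: ȳ = ΣA·y / ΣA = 24.6 mm.
Transfer each piece to the centroidal x-axis using Ī + A·d² with d = y − 24.6:
  flange: d = -13.6 mm → contributes +1 090 420 mm⁴
  web: d = 37.4 mm → contributes +3 400 484 mm⁴
Total I = 4 490 904 mm⁴.
Extreme fibre distance c = 77.4 mm; S = I/c = 58 022 mm³.

S_x ≈ 5.80 × 10⁴ mm³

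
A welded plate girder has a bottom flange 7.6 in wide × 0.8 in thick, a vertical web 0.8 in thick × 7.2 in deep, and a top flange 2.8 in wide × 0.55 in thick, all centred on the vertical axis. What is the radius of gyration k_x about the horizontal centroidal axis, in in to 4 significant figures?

k_x ≈ 3.001 in

Split into non-overlapping primitives; take the origin at the lower-left of the bounding box.
Bottom plate: 7.6 × 0.8, A = 6.08 in², y = 0.4 in, Ī = 0.324267 in⁴.
Web plate: 0.8 × 7.2, A = 5.76 in², y = 4.4 in, Ī = 24.8832 in⁴.
Top plate: 2.8 × 0.55, A = 1.54 in², y = 8.275 in, Ī = 0.0388208 in⁴.
Centroid: ȳ = ΣA·y / ΣA = 3.02836 in.
Transfer each piece to the horizontal centroidal axis using Ī + A·d² with d = y − 3.02836:
  bottom plate: d = -2.62836 in → contributes +42.3267 in⁴
  web plate: d = 1.37164 in → contributes +35.72 in⁴
  top plate: d = 5.24664 in → contributes +42.4307 in⁴
Total I = 120.477 in⁴.
Radius of gyration: k = √(I/A) = √(120.477 / 13.38) = 3.00071 in.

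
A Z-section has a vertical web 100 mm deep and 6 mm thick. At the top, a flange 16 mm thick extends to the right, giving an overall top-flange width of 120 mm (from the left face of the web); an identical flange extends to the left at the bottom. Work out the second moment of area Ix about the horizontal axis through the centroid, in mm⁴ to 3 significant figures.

Ix ≈ 7.01 × 10⁶ mm⁴

Break the section into simple shapes (no overlaps), measuring from the bottom-left corner of the bounding box.
Web: 6 × 100, A = 600 mm², y = 50 mm, Ī = 500 000 mm⁴.
Top flange (beyond web): 114 × 16, A = 1 824 mm², y = 92 mm, Ī = 38 912 mm⁴.
Bottom flange (beyond web): 114 × 16, A = 1 824 mm², y = 8 mm, Ī = 38 912 mm⁴.
Centroid: ȳ = ΣA·y / ΣA = 50 mm.
Transfer each piece to the horizontal axis through the centroid using Ī + A·d² with d = y − 50:
  web: d = 0 mm → contributes +500 000 mm⁴
  top flange (beyond web): d = 42 mm → contributes +3 256 448 mm⁴
  bottom flange (beyond web): d = -42 mm → contributes +3 256 448 mm⁴
Total I = 7 012 896 mm⁴.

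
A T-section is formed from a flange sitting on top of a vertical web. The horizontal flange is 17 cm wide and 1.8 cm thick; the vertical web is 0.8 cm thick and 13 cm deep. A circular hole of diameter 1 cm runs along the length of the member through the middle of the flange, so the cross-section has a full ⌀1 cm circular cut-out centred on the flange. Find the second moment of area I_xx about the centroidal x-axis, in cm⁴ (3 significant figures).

Treat the section as a set of non-overlapping primitives; coordinates are from the bounding-box lower-left.
Flange: 17 × 1.8, A = 30.6 cm², y = 13.9 cm, Ī = 8.262 cm⁴.
Web: 0.8 × 13, A = 10.4 cm², y = 6.5 cm, Ī = 146.47 cm⁴.
Hole (subtracted): ⌀1, A = 0.7854 cm², y = 13.9 cm, Ī = 0.049087 cm⁴.
Centroid: ȳ = ΣA·y / ΣA = 11.986 cm.
Transfer each piece to the centroidal x-axis using Ī + A·d² with d = y − 11.986:
  flange: d = 1.9137 cm → contributes +120.33 cm⁴
  web: d = -5.4863 cm → contributes +459.5 cm⁴
  hole: d = 1.9137 cm → contributes −2.9255 cm⁴
Total I = 576.9 cm⁴.

I_xx ≈ 577 cm⁴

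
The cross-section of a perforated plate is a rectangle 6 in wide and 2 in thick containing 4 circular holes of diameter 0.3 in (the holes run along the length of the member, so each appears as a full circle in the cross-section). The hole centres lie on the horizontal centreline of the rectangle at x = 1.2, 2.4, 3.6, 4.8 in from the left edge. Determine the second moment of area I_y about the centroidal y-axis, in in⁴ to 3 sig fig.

Treat the section as a set of non-overlapping primitives; coordinates are from the bounding-box lower-left.
Plate: 6 × 2, A = 12 in², x = 3 in, Ī = 36 in⁴.
Hole 1 (subtracted): ⌀0.3, A = 0.070686 in², x = 1.2 in, Ī = 0.00039761 in⁴.
Hole 2 (subtracted): ⌀0.3, A = 0.070686 in², x = 2.4 in, Ī = 0.00039761 in⁴.
Hole 3 (subtracted): ⌀0.3, A = 0.070686 in², x = 3.6 in, Ī = 0.00039761 in⁴.
Hole 4 (subtracted): ⌀0.3, A = 0.070686 in², x = 4.8 in, Ī = 0.00039761 in⁴.
By symmetry the centroid is at mid-width, x̄ = 3 in.
Transfer each piece to the centroidal y-axis using Ī + A·d² with d = x − 3:
  plate: d = 0 in → contributes +36 in⁴
  hole 1: d = -1.8 in → contributes −0.22942 in⁴
  hole 2: d = -0.6 in → contributes −0.025845 in⁴
  hole 3: d = 0.6 in → contributes −0.025845 in⁴
  hole 4: d = 1.8 in → contributes −0.22942 in⁴
Total I = 35.489 in⁴.

I_y ≈ 35.5 in⁴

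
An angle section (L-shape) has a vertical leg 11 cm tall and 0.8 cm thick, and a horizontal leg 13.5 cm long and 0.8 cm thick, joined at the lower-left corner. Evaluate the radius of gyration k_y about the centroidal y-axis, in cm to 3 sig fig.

Split into non-overlapping primitives; take the origin at the lower-left of the bounding box.
Vertical leg: 0.8 × 11, A = 8.8 cm², x = 0.4 cm, Ī = 0.46933 cm⁴.
Horizontal leg (remainder): 12.7 × 0.8, A = 10.16 cm², x = 7.15 cm, Ī = 136.56 cm⁴.
Centroid: x̄ = ΣA·x / ΣA = 4.0171 cm.
Transfer each piece to the centroidal y-axis using Ī + A·d² with d = x − 4.0171:
  vertical leg: d = -3.6171 cm → contributes +115.6 cm⁴
  horizontal leg (remainder): d = 3.1329 cm → contributes +236.28 cm⁴
Total I = 351.88 cm⁴.
Radius of gyration: k = √(I/A) = √(351.88 / 18.96) = 4.308 cm.

k_y ≈ 4.31 cm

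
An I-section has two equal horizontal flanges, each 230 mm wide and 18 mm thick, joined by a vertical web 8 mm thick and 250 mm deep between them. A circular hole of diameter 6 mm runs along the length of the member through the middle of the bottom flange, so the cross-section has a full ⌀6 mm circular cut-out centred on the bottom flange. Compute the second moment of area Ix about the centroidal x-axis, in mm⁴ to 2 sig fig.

Ix ≈ 1.6 × 10⁸ mm⁴

Decompose the section into non-overlapping parts with the origin at the bottom-left of its bounding rectangle.
Bottom flange: 230 × 18, A = 4 140 mm², y = 9 mm, Ī = 111 780 mm⁴.
Web: 8 × 250, A = 2 000 mm², y = 143 mm, Ī = 10 416 667 mm⁴.
Top flange: 230 × 18, A = 4 140 mm², y = 277 mm, Ī = 111 780 mm⁴.
Hole (subtracted): ⌀6, A = 28.27 mm², y = 9 mm, Ī = 63.62 mm⁴.
Centroid: ȳ = ΣA·y / ΣA = 143.4 mm.
Transfer each piece to the centroidal x-axis using Ī + A·d² with d = y − 143.4:
  bottom flange: d = -134.4 mm → contributes +74 860 234 mm⁴
  web: d = -0.3696 mm → contributes +10 416 940 mm⁴
  top flange: d = 133.6 mm → contributes +74 040 137 mm⁴
  hole: d = -134.4 mm → contributes −510 562 mm⁴
Total I = 158 806 749 mm⁴.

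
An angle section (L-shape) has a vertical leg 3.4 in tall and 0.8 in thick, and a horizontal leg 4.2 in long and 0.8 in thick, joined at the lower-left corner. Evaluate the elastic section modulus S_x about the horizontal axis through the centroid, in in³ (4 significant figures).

Split into non-overlapping primitives; take the origin at the lower-left of the bounding box.
Vertical leg: 0.8 × 3.4, A = 2.72 in², y = 1.7 in, Ī = 2.62027 in⁴.
Horizontal leg (remainder): 3.4 × 0.8, A = 2.72 in², y = 0.4 in, Ī = 0.145067 in⁴.
Centroid: ȳ = ΣA·y / ΣA = 1.05 in.
Transfer each piece to the horizontal axis through the centroid using Ī + A·d² with d = y − 1.05:
  vertical leg: d = 0.65 in → contributes +3.76947 in⁴
  horizontal leg (remainder): d = -0.65 in → contributes +1.29427 in⁴
Total I = 5.06373 in⁴.
Extreme fibre distance c = 2.35 in; S = I/c = 2.15478 in³.

S_x ≈ 2.155 in³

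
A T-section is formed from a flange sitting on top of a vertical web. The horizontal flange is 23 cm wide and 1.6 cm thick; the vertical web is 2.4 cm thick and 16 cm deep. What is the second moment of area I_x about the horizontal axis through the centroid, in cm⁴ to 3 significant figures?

Split into non-overlapping primitives; take the origin at the lower-left of the bounding box.
Flange: 23 × 1.6, A = 36.8 cm², y = 16.8 cm, Ī = 7.8507 cm⁴.
Web: 2.4 × 16, A = 38.4 cm², y = 8 cm, Ī = 819.2 cm⁴.
Centroid: ȳ = ΣA·y / ΣA = 12.306 cm.
Transfer each piece to the horizontal axis through the centroid using Ī + A·d² with d = y − 12.306:
  flange: d = 4.4936 cm → contributes +750.94 cm⁴
  web: d = -4.3064 cm → contributes +1531.3 cm⁴
Total I = 2282.3 cm⁴.

I_x ≈ 2280 cm⁴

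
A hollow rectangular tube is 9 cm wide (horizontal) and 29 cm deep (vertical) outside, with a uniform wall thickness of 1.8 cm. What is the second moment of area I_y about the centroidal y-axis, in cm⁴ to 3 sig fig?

Split into non-overlapping primitives; take the origin at the lower-left of the bounding box.
Outer rectangle: 9 × 29, A = 261 cm², x = 4.5 cm, Ī = 1761.8 cm⁴.
Inner void (subtracted): 5.4 × 25.4, A = 137.16 cm², x = 4.5 cm, Ī = 333.3 cm⁴.
By symmetry the centroid is at mid-width, x̄ = 4.5 cm.
All pieces are centred on the centroidal y-axis, so I = ΣĪ (holes subtracted) = 1428.5 cm⁴.

I_y ≈ 1430 cm⁴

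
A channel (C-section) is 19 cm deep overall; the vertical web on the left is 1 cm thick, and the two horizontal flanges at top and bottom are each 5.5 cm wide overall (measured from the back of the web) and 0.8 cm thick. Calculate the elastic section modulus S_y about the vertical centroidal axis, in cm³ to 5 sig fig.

S_y ≈ 12.539 cm³

Break the section into simple shapes (no overlaps), measuring from the bottom-left corner of the bounding box.
Web: 1 × 19, A = 19 cm², x = 0.5 cm, Ī = 1.583333 cm⁴.
Top flange (beyond web): 4.5 × 0.8, A = 3.6 cm², x = 3.25 cm, Ī = 6.075 cm⁴.
Bottom flange (beyond web): 4.5 × 0.8, A = 3.6 cm², x = 3.25 cm, Ī = 6.075 cm⁴.
Centroid: x̄ = ΣA·x / ΣA = 1.255725 cm.
Transfer each piece to the vertical centroidal axis using Ī + A·d² with d = x − 1.255725:
  web: d = -0.7557252 cm → contributes +12.43462 cm⁴
  top flange (beyond web): d = 1.994275 cm → contributes +20.39268 cm⁴
  bottom flange (beyond web): d = 1.994275 cm → contributes +20.39268 cm⁴
Total I = 53.21997 cm⁴.
Extreme fibre distance c = 4.244275 cm; S = I/c = 12.53924 cm³.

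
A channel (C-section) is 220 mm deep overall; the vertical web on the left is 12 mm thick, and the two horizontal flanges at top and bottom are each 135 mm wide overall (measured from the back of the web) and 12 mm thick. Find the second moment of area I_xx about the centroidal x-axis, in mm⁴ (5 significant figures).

Break the section into simple shapes (no overlaps), measuring from the bottom-left corner of the bounding box.
Web: 12 × 220, A = 2 640 mm², y = 110 mm, Ī = 10 648 000 mm⁴.
Top flange (beyond web): 123 × 12, A = 1 476 mm², y = 214 mm, Ī = 17 712 mm⁴.
Bottom flange (beyond web): 123 × 12, A = 1 476 mm², y = 6 mm, Ī = 17 712 mm⁴.
By symmetry the centroid is at mid-height, ȳ = 110 mm.
Transfer each piece to the centroidal x-axis using Ī + A·d² with d = y − 110:
  web: d = 0 mm → contributes +10 648 000 mm⁴
  top flange (beyond web): d = 104 mm → contributes +15 982 128 mm⁴
  bottom flange (beyond web): d = -104 mm → contributes +15 982 128 mm⁴
Total I = 42 612 256 mm⁴.

I_xx ≈ 4.2612 × 10⁷ mm⁴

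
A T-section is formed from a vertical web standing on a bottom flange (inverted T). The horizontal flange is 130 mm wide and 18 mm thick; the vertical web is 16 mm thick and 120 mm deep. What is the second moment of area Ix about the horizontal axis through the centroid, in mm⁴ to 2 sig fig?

Ix ≈ 7.4 × 10⁶ mm⁴

Treat the section as a set of non-overlapping primitives; coordinates are from the bounding-box lower-left.
Flange: 130 × 18, A = 2 340 mm², y = 9 mm, Ī = 63 180 mm⁴.
Web: 16 × 120, A = 1 920 mm², y = 78 mm, Ī = 2 304 000 mm⁴.
Centroid: ȳ = ΣA·y / ΣA = 40.1 mm.
Transfer each piece to the horizontal axis through the centroid using Ī + A·d² with d = y − 40.1:
  flange: d = -31.1 mm → contributes +2 326 246 mm⁴
  web: d = 37.9 mm → contributes +5 062 112 mm⁴
Total I = 7 388 359 mm⁴.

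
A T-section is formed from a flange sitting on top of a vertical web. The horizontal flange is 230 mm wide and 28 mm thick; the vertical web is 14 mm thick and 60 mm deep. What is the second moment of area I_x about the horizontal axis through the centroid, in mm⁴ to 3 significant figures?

I_x ≈ 2.11 × 10⁶ mm⁴

Break the section into simple shapes (no overlaps), measuring from the bottom-left corner of the bounding box.
Flange: 230 × 28, A = 6 440 mm², y = 74 mm, Ī = 420 747 mm⁴.
Web: 14 × 60, A = 840 mm², y = 30 mm, Ī = 252 000 mm⁴.
Centroid: ȳ = ΣA·y / ΣA = 68.923 mm.
Transfer each piece to the horizontal axis through the centroid using Ī + A·d² with d = y − 68.923:
  flange: d = 5.0769 mm → contributes +586 739 mm⁴
  web: d = -38.923 mm → contributes +1 524 605 mm⁴
Total I = 2 111 344 mm⁴.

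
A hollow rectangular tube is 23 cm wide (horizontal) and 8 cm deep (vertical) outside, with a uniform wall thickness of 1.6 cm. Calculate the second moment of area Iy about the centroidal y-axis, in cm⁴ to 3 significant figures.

Iy ≈ 5010 cm⁴

Split into non-overlapping primitives; take the origin at the lower-left of the bounding box.
Outer rectangle: 23 × 8, A = 184 cm², x = 11.5 cm, Ī = 8111.3 cm⁴.
Inner void (subtracted): 19.8 × 4.8, A = 95.04 cm², x = 11.5 cm, Ī = 3 105 cm⁴.
By symmetry the centroid is at mid-width, x̄ = 11.5 cm.
All pieces are centred on the centroidal y-axis, so I = ΣĪ (holes subtracted) = 5006.4 cm⁴.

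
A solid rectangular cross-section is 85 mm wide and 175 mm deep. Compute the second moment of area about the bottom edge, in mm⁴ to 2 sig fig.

I_base ≈ 1.5 × 10⁸ mm⁴

The section: 85 × 175, A = 14 875 mm², y = 87.5 mm, Ī = 37 962 240 mm⁴.
Transfer it to the bottom edge using Ī + A·d² with d = y − 0:
  the section: d = 87.5 mm → contributes +151 848 958 mm⁴
Total I = 151 848 958 mm⁴.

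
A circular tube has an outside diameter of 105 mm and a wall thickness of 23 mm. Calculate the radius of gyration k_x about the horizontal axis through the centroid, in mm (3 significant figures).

Treat the section as a set of non-overlapping primitives; coordinates are from the bounding-box lower-left.
Outer circle: ⌀105, A = 8 659 mm², y = 52.5 mm, Ī = 5 966 602 mm⁴.
Bore (subtracted): ⌀59, A = 2 734 mm², y = 52.5 mm, Ī = 594 810 mm⁴.
By symmetry the centroid is at mid-height, ȳ = 52.5 mm.
All pieces are centred on the horizontal axis through the centroid, so I = ΣĪ (holes subtracted) = 5 371 793 mm⁴.
Radius of gyration: k = √(I/A) = √(5 371 793 / 5 925) = 30.11 mm.

k_x ≈ 30.1 mm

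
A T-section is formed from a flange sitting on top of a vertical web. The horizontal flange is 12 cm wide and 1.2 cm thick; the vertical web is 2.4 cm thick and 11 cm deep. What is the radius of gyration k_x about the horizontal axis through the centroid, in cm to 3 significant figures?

k_x ≈ 3.88 cm

Split into non-overlapping primitives; take the origin at the lower-left of the bounding box.
Flange: 12 × 1.2, A = 14.4 cm², y = 11.6 cm, Ī = 1.728 cm⁴.
Web: 2.4 × 11, A = 26.4 cm², y = 5.5 cm, Ī = 266.2 cm⁴.
Centroid: ȳ = ΣA·y / ΣA = 7.6529 cm.
Transfer each piece to the horizontal axis through the centroid using Ī + A·d² with d = y − 7.6529:
  flange: d = 3.9471 cm → contributes +226.07 cm⁴
  web: d = -2.1529 cm → contributes +388.57 cm⁴
Total I = 614.64 cm⁴.
Radius of gyration: k = √(I/A) = √(614.64 / 40.8) = 3.8813 cm.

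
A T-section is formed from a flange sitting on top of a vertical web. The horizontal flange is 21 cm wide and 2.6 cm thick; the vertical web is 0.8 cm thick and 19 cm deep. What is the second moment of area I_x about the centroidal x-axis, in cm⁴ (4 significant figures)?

Decompose the section into non-overlapping parts with the origin at the bottom-left of its bounding rectangle.
Flange: 21 × 2.6, A = 54.6 cm², y = 20.3 cm, Ī = 30.758 cm⁴.
Web: 0.8 × 19, A = 15.2 cm², y = 9.5 cm, Ī = 457.267 cm⁴.
Centroid: ȳ = ΣA·y / ΣA = 17.9481 cm.
Transfer each piece to the centroidal x-axis using Ī + A·d² with d = y − 17.9481:
  flange: d = 2.35186 cm → contributes +332.765 cm⁴
  web: d = -8.44814 cm → contributes +1542.11 cm⁴
Total I = 1874.87 cm⁴.

I_x ≈ 1875 cm⁴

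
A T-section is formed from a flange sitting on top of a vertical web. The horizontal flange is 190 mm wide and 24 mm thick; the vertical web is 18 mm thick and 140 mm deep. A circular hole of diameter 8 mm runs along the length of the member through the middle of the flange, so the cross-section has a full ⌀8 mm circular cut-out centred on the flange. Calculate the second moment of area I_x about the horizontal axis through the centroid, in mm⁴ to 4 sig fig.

Split into non-overlapping primitives; take the origin at the lower-left of the bounding box.
Flange: 190 × 24, A = 4 560 mm², y = 152 mm, Ī = 218 880 mm⁴.
Web: 18 × 140, A = 2 520 mm², y = 70 mm, Ī = 4 116 000 mm⁴.
Hole (subtracted): ⌀8, A = 50.2655 mm², y = 152 mm, Ī = 201.062 mm⁴.
Centroid: ȳ = ΣA·y / ΣA = 122.605 mm.
Transfer each piece to the horizontal axis through the centroid using Ī + A·d² with d = y − 122.605:
  flange: d = 29.3951 mm → contributes +4 159 057 mm⁴
  web: d = -52.6049 mm → contributes +11 089 525 mm⁴
  hole: d = 29.3951 mm → contributes −43634.2 mm⁴
Total I = 15 204 948 mm⁴.

I_x ≈ 1.520 × 10⁷ mm⁴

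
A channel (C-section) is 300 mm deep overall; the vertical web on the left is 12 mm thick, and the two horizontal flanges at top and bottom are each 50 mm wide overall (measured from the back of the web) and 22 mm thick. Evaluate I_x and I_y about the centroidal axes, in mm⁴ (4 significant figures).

Treat the section as a set of non-overlapping primitives; coordinates are from the bounding-box lower-left.
Web: 12 × 300, A = 3 600 mm², y = 150 mm, Ī = 27 000 000 mm⁴.
Top flange (beyond web): 38 × 22, A = 836 mm², y = 289 mm, Ī = 33718.7 mm⁴.
Bottom flange (beyond web): 38 × 22, A = 836 mm², y = 11 mm, Ī = 33718.7 mm⁴.
By symmetry the centroid is at mid-height, ȳ = 150 mm.
Transfer each piece to the centroidal x-axis using Ī + A·d² with d = y − 150:
  web: d = 0 mm → contributes +27 000 000 mm⁴
  top flange (beyond web): d = 139 mm → contributes +16 186 075 mm⁴
  bottom flange (beyond web): d = -139 mm → contributes +16 186 075 mm⁴
Total I = 59 372 149 mm⁴.
For the y-axis: x̄ = 13.9287 mm.
Repeating about the centroidal y-axis gives I_y = 957 979 mm⁴.

I_x ≈ 5.937 × 10⁷ mm⁴, I_y ≈ 9.580 × 10⁵ mm⁴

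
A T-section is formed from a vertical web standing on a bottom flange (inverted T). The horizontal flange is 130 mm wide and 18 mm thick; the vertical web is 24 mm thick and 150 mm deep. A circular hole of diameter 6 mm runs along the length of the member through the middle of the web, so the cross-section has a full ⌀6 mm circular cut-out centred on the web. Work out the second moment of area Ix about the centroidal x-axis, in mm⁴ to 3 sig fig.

Split into non-overlapping primitives; take the origin at the lower-left of the bounding box.
Flange: 130 × 18, A = 2 340 mm², y = 9 mm, Ī = 63 180 mm⁴.
Web: 24 × 150, A = 3 600 mm², y = 93 mm, Ī = 6 750 000 mm⁴.
Hole (subtracted): ⌀6, A = 28.274 mm², y = 93 mm, Ī = 63.617 mm⁴.
Centroid: ȳ = ΣA·y / ΣA = 59.751 mm.
Transfer each piece to the centroidal x-axis using Ī + A·d² with d = y − 59.751:
  flange: d = -50.751 mm → contributes +6 090 192 mm⁴
  web: d = 33.249 mm → contributes +10 729 827 mm⁴
  hole: d = 33.249 mm → contributes −31 321 mm⁴
Total I = 16 788 699 mm⁴.

Ix ≈ 1.68 × 10⁷ mm⁴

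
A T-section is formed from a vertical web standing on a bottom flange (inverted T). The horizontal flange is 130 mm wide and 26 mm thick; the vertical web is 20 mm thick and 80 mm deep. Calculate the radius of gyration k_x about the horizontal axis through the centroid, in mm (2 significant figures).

k_x ≈ 29 mm

Treat the section as a set of non-overlapping primitives; coordinates are from the bounding-box lower-left.
Flange: 130 × 26, A = 3 380 mm², y = 13 mm, Ī = 190 407 mm⁴.
Web: 20 × 80, A = 1 600 mm², y = 66 mm, Ī = 853 333 mm⁴.
Centroid: ȳ = ΣA·y / ΣA = 30.03 mm.
Transfer each piece to the horizontal axis through the centroid using Ī + A·d² with d = y − 30.03:
  flange: d = -17.03 mm → contributes +1 170 460 mm⁴
  web: d = 35.97 mm → contributes +2 923 696 mm⁴
Total I = 4 094 156 mm⁴.
Radius of gyration: k = √(I/A) = √(4 094 156 / 4 980) = 28.67 mm.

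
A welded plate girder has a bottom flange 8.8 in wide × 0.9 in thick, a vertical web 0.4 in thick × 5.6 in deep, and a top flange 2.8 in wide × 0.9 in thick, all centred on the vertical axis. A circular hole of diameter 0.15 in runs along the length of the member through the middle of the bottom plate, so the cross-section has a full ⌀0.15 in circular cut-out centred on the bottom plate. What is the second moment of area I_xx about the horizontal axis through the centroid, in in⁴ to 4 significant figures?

Decompose the section into non-overlapping parts with the origin at the bottom-left of its bounding rectangle.
Bottom plate: 8.8 × 0.9, A = 7.92 in², y = 0.45 in, Ī = 0.5346 in⁴.
Web plate: 0.4 × 5.6, A = 2.24 in², y = 3.7 in, Ī = 5.85387 in⁴.
Top plate: 2.8 × 0.9, A = 2.52 in², y = 6.95 in, Ī = 0.1701 in⁴.
Hole (subtracted): ⌀0.15, A = 0.0176715 in², y = 0.45 in, Ī = 0.0000248505 in⁴.
Centroid: ȳ = ΣA·y / ΣA = 2.31853 in.
Transfer each piece to the horizontal axis through the centroid using Ī + A·d² with d = y − 2.31853:
  bottom plate: d = -1.86853 in → contributes +28.1867 in⁴
  web plate: d = 1.38147 in → contributes +10.1288 in⁴
  top plate: d = 4.63147 in → contributes +54.2253 in⁴
  hole: d = -1.86853 in → contributes −0.0617234 in⁴
Total I = 92.479 in⁴.

I_xx ≈ 92.48 in⁴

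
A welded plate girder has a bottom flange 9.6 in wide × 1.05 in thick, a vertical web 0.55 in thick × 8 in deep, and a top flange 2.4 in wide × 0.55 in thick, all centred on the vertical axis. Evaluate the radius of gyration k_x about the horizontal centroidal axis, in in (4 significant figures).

Decompose the section into non-overlapping parts with the origin at the bottom-left of its bounding rectangle.
Bottom plate: 9.6 × 1.05, A = 10.08 in², y = 0.525 in, Ī = 0.9261 in⁴.
Web plate: 0.55 × 8, A = 4.4 in², y = 5.05 in, Ī = 23.4667 in⁴.
Top plate: 2.4 × 0.55, A = 1.32 in², y = 9.325 in, Ī = 0.033275 in⁴.
Centroid: ȳ = ΣA·y / ΣA = 2.52032 in.
Transfer each piece to the horizontal centroidal axis using Ī + A·d² with d = y − 2.52032:
  bottom plate: d = -1.99532 in → contributes +41.0575 in⁴
  web plate: d = 2.52968 in → contributes +51.6236 in⁴
  top plate: d = 6.80468 in → contributes +61.1542 in⁴
Total I = 153.835 in⁴.
Radius of gyration: k = √(I/A) = √(153.835 / 15.8) = 3.12032 in.

k_x ≈ 3.120 in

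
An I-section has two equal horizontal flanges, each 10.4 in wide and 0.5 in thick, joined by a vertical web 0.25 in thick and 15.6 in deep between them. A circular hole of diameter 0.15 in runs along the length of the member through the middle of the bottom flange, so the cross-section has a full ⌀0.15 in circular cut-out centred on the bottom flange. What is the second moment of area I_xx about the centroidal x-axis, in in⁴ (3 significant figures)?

I_xx ≈ 752 in⁴

Decompose the section into non-overlapping parts with the origin at the bottom-left of its bounding rectangle.
Bottom flange: 10.4 × 0.5, A = 5.2 in², y = 0.25 in, Ī = 0.10833 in⁴.
Web: 0.25 × 15.6, A = 3.9 in², y = 8.3 in, Ī = 79.092 in⁴.
Top flange: 10.4 × 0.5, A = 5.2 in², y = 16.35 in, Ī = 0.10833 in⁴.
Hole (subtracted): ⌀0.15, A = 0.017671 in², y = 0.25 in, Ī = 0.00002485 in⁴.
Centroid: ȳ = ΣA·y / ΣA = 8.31 in.
Transfer each piece to the centroidal x-axis using Ī + A·d² with d = y − 8.31:
  bottom flange: d = -8.06 in → contributes +337.92 in⁴
  web: d = -0.0099602 in → contributes +79.092 in⁴
  top flange: d = 8.04 in → contributes +336.25 in⁴
  hole: d = -8.06 in → contributes −1.148 in⁴
Total I = 752.11 in⁴.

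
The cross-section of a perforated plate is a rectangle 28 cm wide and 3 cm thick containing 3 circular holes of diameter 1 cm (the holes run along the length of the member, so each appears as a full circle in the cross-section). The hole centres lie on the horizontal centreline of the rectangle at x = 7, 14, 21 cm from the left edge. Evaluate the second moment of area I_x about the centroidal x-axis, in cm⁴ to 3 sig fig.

I_x ≈ 62.9 cm⁴

Treat the section as a set of non-overlapping primitives; coordinates are from the bounding-box lower-left.
Plate: 28 × 3, A = 84 cm², y = 1.5 cm, Ī = 63 cm⁴.
Hole 1 (subtracted): ⌀1, A = 0.7854 cm², y = 1.5 cm, Ī = 0.049087 cm⁴.
Hole 2 (subtracted): ⌀1, A = 0.7854 cm², y = 1.5 cm, Ī = 0.049087 cm⁴.
Hole 3 (subtracted): ⌀1, A = 0.7854 cm², y = 1.5 cm, Ī = 0.049087 cm⁴.
By symmetry the centroid is at mid-height, ȳ = 1.5 cm.
All pieces are centred on the centroidal x-axis, so I = ΣĪ (holes subtracted) = 62.853 cm⁴.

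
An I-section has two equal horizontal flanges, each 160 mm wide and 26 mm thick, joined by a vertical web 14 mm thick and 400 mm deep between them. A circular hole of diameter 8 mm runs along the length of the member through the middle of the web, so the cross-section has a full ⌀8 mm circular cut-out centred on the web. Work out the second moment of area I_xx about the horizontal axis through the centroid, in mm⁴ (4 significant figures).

I_xx ≈ 4.526 × 10⁸ mm⁴

Decompose the section into non-overlapping parts with the origin at the bottom-left of its bounding rectangle.
Bottom flange: 160 × 26, A = 4 160 mm², y = 13 mm, Ī = 234 347 mm⁴.
Web: 14 × 400, A = 5 600 mm², y = 226 mm, Ī = 74 666 667 mm⁴.
Top flange: 160 × 26, A = 4 160 mm², y = 439 mm, Ī = 234 347 mm⁴.
Hole (subtracted): ⌀8, A = 50.2655 mm², y = 226 mm, Ī = 201.062 mm⁴.
By symmetry the centroid is at mid-height, ȳ = 226 mm.
Transfer each piece to the horizontal axis through the centroid using Ī + A·d² with d = y − 226:
  bottom flange: d = -213 mm → contributes +188 969 387 mm⁴
  web: d = 0 mm → contributes +74 666 667 mm⁴
  top flange: d = 213 mm → contributes +188 969 387 mm⁴
  hole: d = 0 mm → contributes −201.062 mm⁴
Total I = 452 605 239 mm⁴.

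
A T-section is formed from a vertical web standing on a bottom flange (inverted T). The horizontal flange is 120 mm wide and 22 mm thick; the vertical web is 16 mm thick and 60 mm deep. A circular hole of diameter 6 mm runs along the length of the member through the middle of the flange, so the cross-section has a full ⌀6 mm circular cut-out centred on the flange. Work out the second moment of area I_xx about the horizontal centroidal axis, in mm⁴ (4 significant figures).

Break the section into simple shapes (no overlaps), measuring from the bottom-left corner of the bounding box.
Flange: 120 × 22, A = 2 640 mm², y = 11 mm, Ī = 106 480 mm⁴.
Web: 16 × 60, A = 960 mm², y = 52 mm, Ī = 288 000 mm⁴.
Hole (subtracted): ⌀6, A = 28.2743 mm², y = 11 mm, Ī = 63.6173 mm⁴.
Centroid: ȳ = ΣA·y / ΣA = 22.0199 mm.
Transfer each piece to the horizontal centroidal axis using Ī + A·d² with d = y − 22.0199:
  flange: d = -11.0199 mm → contributes +427 076 mm⁴
  web: d = 29.9801 mm → contributes +1 150 855 mm⁴
  hole: d = -11.0199 mm → contributes −3497.19 mm⁴
Total I = 1 574 434 mm⁴.

I_xx ≈ 1.574 × 10⁶ mm⁴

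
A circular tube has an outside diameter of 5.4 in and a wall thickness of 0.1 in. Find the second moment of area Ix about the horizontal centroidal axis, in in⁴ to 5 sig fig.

Split into non-overlapping primitives; take the origin at the lower-left of the bounding box.
Outer circle: ⌀5.4, A = 22.90221 in², y = 2.7 in, Ī = 41.73928 in⁴.
Bore (subtracted): ⌀5.2, A = 21.23717 in², y = 2.7 in, Ī = 35.89081 in⁴.
By symmetry the centroid is at mid-height, ȳ = 2.7 in.
All pieces are centred on the horizontal centroidal axis, so I = ΣĪ (holes subtracted) = 5.848467 in⁴.

Ix ≈ 5.8485 in⁴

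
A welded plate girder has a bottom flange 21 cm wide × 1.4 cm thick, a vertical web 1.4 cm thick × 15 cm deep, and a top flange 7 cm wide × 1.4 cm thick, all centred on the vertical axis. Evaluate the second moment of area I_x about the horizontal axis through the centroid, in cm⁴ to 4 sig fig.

Treat the section as a set of non-overlapping primitives; coordinates are from the bounding-box lower-left.
Bottom plate: 21 × 1.4, A = 29.4 cm², y = 0.7 cm, Ī = 4.802 cm⁴.
Web plate: 1.4 × 15, A = 21 cm², y = 8.9 cm, Ī = 393.75 cm⁴.
Top plate: 7 × 1.4, A = 9.8 cm², y = 17.1 cm, Ī = 1.60067 cm⁴.
Centroid: ȳ = ΣA·y / ΣA = 6.23023 cm.
Transfer each piece to the horizontal axis through the centroid using Ī + A·d² with d = y − 6.23023:
  bottom plate: d = -5.53023 cm → contributes +903.956 cm⁴
  web plate: d = 2.66977 cm → contributes +543.431 cm⁴
  top plate: d = 10.8698 cm → contributes +1159.49 cm⁴
Total I = 2606.88 cm⁴.

I_x ≈ 2607 cm⁴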